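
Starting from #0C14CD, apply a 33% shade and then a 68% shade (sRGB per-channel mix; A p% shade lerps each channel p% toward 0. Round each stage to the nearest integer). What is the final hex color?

#03042C

#0C14CD is rgb(12, 20, 205).
A 33% shade moves each channel 33% toward 0:
  R: 12 + 0.33×(0−12) = 12 − 3.96 = 8.04 → 8
  G: 20 + 0.33×(0−20) = 20 − 6.6 = 13.4 → 13
  B: 205 − 67.65 = 137.35 → 137
After the shade: rgb(8, 13, 137) = #080D89.
Lerp each channel 68% toward 0:
  R: 8 − 5.44 = 2.56 → 3
  G: 13 + 0.68×(0−13) = 13 − 8.84 = 4.16 → 4
  B: 137 + 0.68×(0−137) = 137 − 93.16 = 43.84 → 44
rgb(3, 4, 44) = #03042C.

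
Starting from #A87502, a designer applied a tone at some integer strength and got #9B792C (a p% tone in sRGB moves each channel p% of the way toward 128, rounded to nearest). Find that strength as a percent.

33%

#A87502 is rgb(168, 117, 2); #9B792C is rgb(155, 121, 44).
On the B channel (widest range): 44 ≈ 2 + (p/100)(128 − 2), so p ≈ 100×(44 − 2)/(128 − 2) = 4200/126 = 33.33.
p = 33 reproduces all three channels after rounding.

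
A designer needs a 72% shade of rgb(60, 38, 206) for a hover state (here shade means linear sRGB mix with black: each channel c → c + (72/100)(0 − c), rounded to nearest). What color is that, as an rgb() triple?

rgb(17, 11, 58)

Per channel, c → c + 0.72(0 − c):
  R: 60 + 0.72×(0−60) = 60 − 43.2 = 16.8 → 17
  G: 38 + 0.72×(0−38) = 38 − 27.36 = 10.64 → 11
  B: 206 − 148.32 = 57.68 → 58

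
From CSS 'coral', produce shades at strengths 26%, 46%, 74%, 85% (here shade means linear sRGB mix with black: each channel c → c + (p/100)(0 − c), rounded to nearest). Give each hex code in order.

#bd5e3b, #8a452b, #422115, #26130c

CSS coral is rgb(255, 127, 80).
26%: (255 − 66.3 = 188.7→189, 127 − 33.02 = 93.98→94, 80 − 20.8 = 59.2→59) → #bd5e3b
46%: (255 − 117.3 = 137.7→138, 127 − 58.42 = 68.58→69, 80 − 36.8 = 43.2→43) → #8a452b
74%: (255 − 188.7 = 66.3→66, 127 − 93.98 = 33.02→33, 80 − 59.2 = 20.8→21) → #422115
85%: (255 − 216.75 = 38.25→38, 127 − 107.95 = 19.05→19, 80 − 68 = 12→12) → #26130c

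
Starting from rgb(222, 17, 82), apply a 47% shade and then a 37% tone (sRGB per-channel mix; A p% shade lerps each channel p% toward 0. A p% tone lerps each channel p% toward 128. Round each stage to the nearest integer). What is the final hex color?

#7A354A

Per channel, c → c + 0.47(0 − c):
  R: 222 + 0.47×(0−222) = 222 − 104.34 = 117.66 → 118
  G: 17 + 0.47×(0−17) = 17 − 7.99 = 9.01 → 9
  B: 82 − 38.54 = 43.46 → 43
After the shade: rgb(118, 9, 43) = #76092B.
Per channel, c → c + 0.37(128 − c):
  R: 118 + 3.7 = 121.7 → 122
  G: 9 + 0.37×(128−9) = 9 + 44.03 = 53.03 → 53
  B: 43 + 0.37×(128−43) = 43 + 31.45 = 74.45 → 74
rgb(122, 53, 74) = #7A354A.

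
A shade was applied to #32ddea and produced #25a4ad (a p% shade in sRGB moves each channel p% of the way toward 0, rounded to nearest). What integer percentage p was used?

#32ddea is rgb(50, 221, 234); #25a4ad is rgb(37, 164, 173).
On the B channel (widest range): 173 ≈ 234 + (p/100)(0 − 234), so p ≈ 100×(173 − 234)/(0 − 234) = -6100/-234 = 26.07.
p = 26 reproduces all three channels after rounding.

26%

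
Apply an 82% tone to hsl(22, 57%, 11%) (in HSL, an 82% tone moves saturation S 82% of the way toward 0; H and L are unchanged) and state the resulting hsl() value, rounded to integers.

S moves 82% from 57 toward 0: 57 − 46.74 = 10.26 → 10.
H and L are unchanged.

hsl(22, 10%, 11%)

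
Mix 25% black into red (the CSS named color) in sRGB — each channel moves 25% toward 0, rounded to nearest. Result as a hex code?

CSS red is rgb(255, 0, 0).
Per channel, c → c + 0.25(0 − c):
  R: 255 − 63.75 = 191.25 → 191
  G: 0 + 0.25×(0−0) = 0 + 0 = 0 → 0
  B: 0 + 0.25×(0−0) = 0 + 0 = 0 → 0
rgb(191, 0, 0) = #BF0000.

#BF0000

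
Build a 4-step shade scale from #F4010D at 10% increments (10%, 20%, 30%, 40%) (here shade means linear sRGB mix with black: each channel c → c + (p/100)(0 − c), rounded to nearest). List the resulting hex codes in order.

#DC010C, #C3010A, #AB0109, #920108

#F4010D is rgb(244, 1, 13).
10%: (244 − 24.4 = 219.6→220, 1→1, 13 − 1.3 = 11.7→12) → #DC010C
20%: (244 − 48.8 = 195.2→195, 1→1, 13 − 2.6 = 10.4→10) → #C3010A
30%: (244 − 73.2 = 170.8→171, 1→1, 13 − 3.9 = 9.1→9) → #AB0109
40%: (244 − 97.6 = 146.4→146, 1→1, 13 − 5.2 = 7.8→8) → #920108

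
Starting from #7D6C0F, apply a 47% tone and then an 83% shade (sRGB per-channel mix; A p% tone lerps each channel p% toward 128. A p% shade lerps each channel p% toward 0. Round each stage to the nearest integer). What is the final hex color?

#7D6C0F is rgb(125, 108, 15).
A 47% tone moves each channel 47% toward 128:
  R: 125 + 0.47×(128−125) = 125 + 1.41 = 126.41 → 126
  G: 108 + 0.47×(128−108) = 108 + 9.4 = 117.4 → 117
  B: 15 + 53.11 = 68.11 → 68
After the tone: rgb(126, 117, 68) = #7E7544.
Lerp each channel 83% toward 0:
  R: 126 − 104.58 = 21.42 → 21
  G: 117 − 97.11 = 19.89 → 20
  B: 68 − 56.44 = 11.56 → 12
rgb(21, 20, 12) = #15140C.

#15140C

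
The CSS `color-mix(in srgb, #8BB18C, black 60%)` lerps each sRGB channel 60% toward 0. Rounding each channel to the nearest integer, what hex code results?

#384738

#8BB18C is rgb(139, 177, 140).
A 60% shade moves each channel 60% toward 0:
  R: 139 − 83.4 = 55.6 → 56
  G: 177 − 106.2 = 70.8 → 71
  B: 140 + 0.6×(0−140) = 140 − 84 = 56 → 56
rgb(56, 71, 56) = #384738.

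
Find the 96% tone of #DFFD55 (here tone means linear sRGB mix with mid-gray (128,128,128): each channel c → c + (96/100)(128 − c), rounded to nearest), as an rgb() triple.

rgb(132, 133, 126)

#DFFD55 is rgb(223, 253, 85).
Lerp each channel 96% toward 128:
  R: 223 + 0.96×(128−223) = 223 − 91.2 = 131.8 → 132
  G: 253 − 120 = 133 → 133
  B: 85 + 41.28 = 126.28 → 126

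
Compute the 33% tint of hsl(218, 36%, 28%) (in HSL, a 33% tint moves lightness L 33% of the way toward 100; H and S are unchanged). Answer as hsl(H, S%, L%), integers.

L moves 33% from 28 toward 100: 28 + 23.76 = 51.76 → 52.
H and S are unchanged.

hsl(218, 36%, 52%)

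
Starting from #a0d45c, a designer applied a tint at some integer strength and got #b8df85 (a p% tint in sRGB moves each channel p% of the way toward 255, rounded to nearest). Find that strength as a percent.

#a0d45c is rgb(160, 212, 92); #b8df85 is rgb(184, 223, 133).
On the B channel (widest range): 133 ≈ 92 + (p/100)(255 − 92), so p ≈ 100×(133 − 92)/(255 − 92) = 4100/163 = 25.15.
p = 25 reproduces all three channels after rounding.

25%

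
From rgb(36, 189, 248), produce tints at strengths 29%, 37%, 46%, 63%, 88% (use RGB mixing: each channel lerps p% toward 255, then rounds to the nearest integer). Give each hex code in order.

#64d0fa, #75d5fb, #89dbfb, #aee7fc, #e5f7fe

29%: (36 + 63.51 = 99.51→100, 189 + 19.14 = 208.14→208, 248 + 2.03 = 250.03→250) → #64d0fa
37%: (36 + 81.03 = 117.03→117, 189 + 24.42 = 213.42→213, 248 + 2.59 = 250.59→251) → #75d5fb
46%: (36 + 100.74 = 136.74→137, 189 + 30.36 = 219.36→219, 248 + 3.22 = 251.22→251) → #89dbfb
63%: (36 + 137.97 = 173.97→174, 189 + 41.58 = 230.58→231, 248 + 4.41 = 252.41→252) → #aee7fc
88%: (36 + 192.72 = 228.72→229, 189 + 58.08 = 247.08→247, 248 + 6.16 = 254.16→254) → #e5f7fe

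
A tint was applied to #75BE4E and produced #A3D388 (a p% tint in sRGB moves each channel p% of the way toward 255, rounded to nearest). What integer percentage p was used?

#75BE4E is rgb(117, 190, 78); #A3D388 is rgb(163, 211, 136).
On the B channel (widest range): 136 ≈ 78 + (p/100)(255 − 78), so p ≈ 100×(136 − 78)/(255 − 78) = 5800/177 = 32.77.
p = 33 reproduces all three channels after rounding.

33%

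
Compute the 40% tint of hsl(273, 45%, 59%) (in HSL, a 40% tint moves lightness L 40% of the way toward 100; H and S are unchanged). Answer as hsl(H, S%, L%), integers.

hsl(273, 45%, 75%)

L moves 40% from 59 toward 100: 59 + 16.4 = 75.4 → 75.
H and S are unchanged.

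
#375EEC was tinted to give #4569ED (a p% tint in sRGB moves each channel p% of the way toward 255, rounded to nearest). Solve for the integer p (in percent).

7%

#375EEC is rgb(55, 94, 236); #4569ED is rgb(69, 105, 237).
On the R channel (widest range): 69 ≈ 55 + (p/100)(255 − 55), so p ≈ 100×(69 − 55)/(255 − 55) = 1400/200 = 7.00.
p = 7 reproduces all three channels after rounding.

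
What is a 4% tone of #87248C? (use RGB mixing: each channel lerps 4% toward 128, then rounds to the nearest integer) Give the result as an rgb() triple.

rgb(135, 40, 140)

#87248C is rgb(135, 36, 140).
Lerp each channel 4% toward 128:
  R: 135 − 0.28 = 134.72 → 135
  G: 36 + 3.68 = 39.68 → 40
  B: 140 + 0.04×(128−140) = 140 − 0.48 = 139.52 → 140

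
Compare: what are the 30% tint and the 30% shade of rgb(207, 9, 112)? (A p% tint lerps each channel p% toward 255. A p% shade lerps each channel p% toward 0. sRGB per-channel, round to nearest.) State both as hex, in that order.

30% tint:
  R: 207 + 0.3×(255−207) = 207 + 14.4 = 221.4 → 221
  G: 9 + 0.3×(255−9) = 9 + 73.8 = 82.8 → 83
  B: 112 + 0.3×(255−112) = 112 + 42.9 = 154.9 → 155
  → #dd539b
30% shade:
  R: 207 + 0.3×(0−207) = 207 − 62.1 = 144.9 → 145
  G: 9 + 0.3×(0−9) = 9 − 2.7 = 6.3 → 6
  B: 112 + 0.3×(0−112) = 112 − 33.6 = 78.4 → 78
  → #91064e

#dd539b, #91064e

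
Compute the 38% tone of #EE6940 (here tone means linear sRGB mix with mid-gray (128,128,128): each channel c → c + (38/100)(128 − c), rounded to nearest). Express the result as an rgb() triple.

rgb(196, 114, 88)

#EE6940 is rgb(238, 105, 64).
A 38% tone moves each channel 38% toward 128:
  R: 238 − 41.8 = 196.2 → 196
  G: 105 + 8.74 = 113.74 → 114
  B: 64 + 0.38×(128−64) = 64 + 24.32 = 88.32 → 88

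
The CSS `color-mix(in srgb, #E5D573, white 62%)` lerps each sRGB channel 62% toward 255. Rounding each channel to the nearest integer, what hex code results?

#E5D573 is rgb(229, 213, 115).
Lerp each channel 62% toward 255:
  R: 229 + 0.62×(255−229) = 229 + 16.12 = 245.12 → 245
  G: 213 + 26.04 = 239.04 → 239
  B: 115 + 0.62×(255−115) = 115 + 86.8 = 201.8 → 202
rgb(245, 239, 202) = #F5EFCA.

#F5EFCA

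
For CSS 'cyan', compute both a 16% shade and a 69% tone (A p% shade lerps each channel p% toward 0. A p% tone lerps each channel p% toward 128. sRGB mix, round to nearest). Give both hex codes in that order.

CSS cyan is rgb(0, 255, 255).
16% shade:
  R: 0 + 0 = 0 → 0
  G: 255 − 40.8 = 214.2 → 214
  B: 255 + 0.16×(0−255) = 255 − 40.8 = 214.2 → 214
  → #00d6d6
69% tone:
  R: 0 + 0.69×(128−0) = 0 + 88.32 = 88.32 → 88
  G: 255 + 0.69×(128−255) = 255 − 87.63 = 167.37 → 167
  B: 255 + 0.69×(128−255) = 255 − 87.63 = 167.37 → 167
  → #58a7a7

#00d6d6, #58a7a7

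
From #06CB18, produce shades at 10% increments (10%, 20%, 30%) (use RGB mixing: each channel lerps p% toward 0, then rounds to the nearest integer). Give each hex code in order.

#06CB18 is rgb(6, 203, 24).
10%: (6 − 0.6 = 5.4→5, 203 − 20.3 = 182.7→183, 24 − 2.4 = 21.6→22) → #05B716
20%: (6 − 1.2 = 4.8→5, 203 − 40.6 = 162.4→162, 24 − 4.8 = 19.2→19) → #05A213
30%: (6 − 1.8 = 4.2→4, 203 − 60.9 = 142.1→142, 24 − 7.2 = 16.8→17) → #048E11

#05B716, #05A213, #048E11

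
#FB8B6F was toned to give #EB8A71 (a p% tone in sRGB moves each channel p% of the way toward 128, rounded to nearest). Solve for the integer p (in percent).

#FB8B6F is rgb(251, 139, 111); #EB8A71 is rgb(235, 138, 113).
On the R channel (widest range): 235 ≈ 251 + (p/100)(128 − 251), so p ≈ 100×(235 − 251)/(128 − 251) = -1600/-123 = 13.01.
p = 13 reproduces all three channels after rounding.

13%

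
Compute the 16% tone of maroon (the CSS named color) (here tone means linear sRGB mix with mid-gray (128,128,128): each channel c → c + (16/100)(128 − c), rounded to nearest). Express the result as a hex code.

#801414

CSS maroon is rgb(128, 0, 0).
Lerp each channel 16% toward 128:
  R: 128 + 0.16×(128−128) = 128 + 0 = 128 → 128
  G: 0 + 0.16×(128−0) = 0 + 20.48 = 20.48 → 20
  B: 0 + 0.16×(128−0) = 0 + 20.48 = 20.48 → 20
rgb(128, 20, 20) = #801414.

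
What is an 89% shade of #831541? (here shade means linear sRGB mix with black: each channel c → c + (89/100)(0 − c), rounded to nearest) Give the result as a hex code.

#0e0207

#831541 is rgb(131, 21, 65).
Per channel, c → c + 0.89(0 − c):
  R: 131 + 0.89×(0−131) = 131 − 116.59 = 14.41 → 14
  G: 21 + 0.89×(0−21) = 21 − 18.69 = 2.31 → 2
  B: 65 + 0.89×(0−65) = 65 − 57.85 = 7.15 → 7
rgb(14, 2, 7) = #0e0207.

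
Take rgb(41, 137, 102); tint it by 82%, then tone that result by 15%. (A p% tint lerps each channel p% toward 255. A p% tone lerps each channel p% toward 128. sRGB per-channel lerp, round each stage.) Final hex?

An 82% tint moves each channel 82% toward 255:
  R: 41 + 0.82×(255−41) = 41 + 175.48 = 216.48 → 216
  G: 137 + 96.76 = 233.76 → 234
  B: 102 + 125.46 = 227.46 → 227
After the tint: rgb(216, 234, 227) = #D8EAE3.
A 15% tone moves each channel 15% toward 128:
  R: 216 − 13.2 = 202.8 → 203
  G: 234 − 15.9 = 218.1 → 218
  B: 227 − 14.85 = 212.15 → 212
rgb(203, 218, 212) = #CBDAD4.

#CBDAD4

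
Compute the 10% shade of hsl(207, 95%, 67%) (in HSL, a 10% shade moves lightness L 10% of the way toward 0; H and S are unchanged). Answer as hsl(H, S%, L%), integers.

hsl(207, 95%, 60%)

L moves 10% from 67 toward 0: 67 − 6.7 = 60.3 → 60.
H and S are unchanged.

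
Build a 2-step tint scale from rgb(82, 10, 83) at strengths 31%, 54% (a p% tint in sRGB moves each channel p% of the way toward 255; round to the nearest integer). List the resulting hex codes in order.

#885688, #af8eb0

31%: (82 + 53.63 = 135.63→136, 10 + 75.95 = 85.95→86, 83 + 53.32 = 136.32→136) → #885688
54%: (82 + 93.42 = 175.42→175, 10 + 132.3 = 142.3→142, 83 + 92.88 = 175.88→176) → #af8eb0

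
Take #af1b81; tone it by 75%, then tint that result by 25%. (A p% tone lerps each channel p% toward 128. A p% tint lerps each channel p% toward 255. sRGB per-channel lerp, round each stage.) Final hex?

#a98da0

#af1b81 is rgb(175, 27, 129).
Per channel, c → c + 0.75(128 − c):
  R: 175 − 35.25 = 139.75 → 140
  G: 27 + 75.75 = 102.75 → 103
  B: 129 + 0.75×(128−129) = 129 − 0.75 = 128.25 → 128
After the tone: rgb(140, 103, 128) = #8c6780.
A 25% tint moves each channel 25% toward 255:
  R: 140 + 0.25×(255−140) = 140 + 28.75 = 168.75 → 169
  G: 103 + 0.25×(255−103) = 103 + 38 = 141 → 141
  B: 128 + 31.75 = 159.75 → 160
rgb(169, 141, 160) = #a98da0.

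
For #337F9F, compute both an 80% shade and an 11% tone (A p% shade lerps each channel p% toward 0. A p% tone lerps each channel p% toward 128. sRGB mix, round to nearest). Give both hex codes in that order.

#337F9F is rgb(51, 127, 159).
80% shade:
  R: 51 − 40.8 = 10.2 → 10
  G: 127 + 0.8×(0−127) = 127 − 101.6 = 25.4 → 25
  B: 159 + 0.8×(0−159) = 159 − 127.2 = 31.8 → 32
  → #0A1920
11% tone:
  R: 51 + 0.11×(128−51) = 51 + 8.47 = 59.47 → 59
  G: 127 + 0.11 = 127.11 → 127
  B: 159 − 3.41 = 155.59 → 156
  → #3B7F9C

#0A1920, #3B7F9C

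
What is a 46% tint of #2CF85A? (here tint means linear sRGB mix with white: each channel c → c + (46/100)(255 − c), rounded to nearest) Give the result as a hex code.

#8DFBA6

#2CF85A is rgb(44, 248, 90).
A 46% tint moves each channel 46% toward 255:
  R: 44 + 97.06 = 141.06 → 141
  G: 248 + 0.46×(255−248) = 248 + 3.22 = 251.22 → 251
  B: 90 + 0.46×(255−90) = 90 + 75.9 = 165.9 → 166
rgb(141, 251, 166) = #8DFBA6.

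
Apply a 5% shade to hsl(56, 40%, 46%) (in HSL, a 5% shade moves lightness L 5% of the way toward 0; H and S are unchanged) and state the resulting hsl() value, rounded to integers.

hsl(56, 40%, 44%)

L moves 5% from 46 toward 0: 46 − 2.3 = 43.7 → 44.
H and S are unchanged.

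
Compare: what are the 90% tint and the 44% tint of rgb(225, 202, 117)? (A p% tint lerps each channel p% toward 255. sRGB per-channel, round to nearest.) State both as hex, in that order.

#fcfaf1, #eee1b2

90% tint:
  R: 225 + 0.9×(255−225) = 225 + 27 = 252 → 252
  G: 202 + 0.9×(255−202) = 202 + 47.7 = 249.7 → 250
  B: 117 + 124.2 = 241.2 → 241
  → #fcfaf1
44% tint:
  R: 225 + 0.44×(255−225) = 225 + 13.2 = 238.2 → 238
  G: 202 + 23.32 = 225.32 → 225
  B: 117 + 0.44×(255−117) = 117 + 60.72 = 177.72 → 178
  → #eee1b2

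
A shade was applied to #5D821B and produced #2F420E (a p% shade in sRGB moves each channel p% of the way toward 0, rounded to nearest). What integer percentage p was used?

#5D821B is rgb(93, 130, 27); #2F420E is rgb(47, 66, 14).
On the G channel (widest range): 66 ≈ 130 + (p/100)(0 − 130), so p ≈ 100×(66 − 130)/(0 − 130) = -6400/-130 = 49.23.
p = 49 reproduces all three channels after rounding.

49%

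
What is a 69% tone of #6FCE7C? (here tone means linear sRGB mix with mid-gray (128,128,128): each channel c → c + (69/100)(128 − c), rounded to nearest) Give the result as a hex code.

#6FCE7C is rgb(111, 206, 124).
Lerp each channel 69% toward 128:
  R: 111 + 0.69×(128−111) = 111 + 11.73 = 122.73 → 123
  G: 206 + 0.69×(128−206) = 206 − 53.82 = 152.18 → 152
  B: 124 + 2.76 = 126.76 → 127
rgb(123, 152, 127) = #7B987F.

#7B987F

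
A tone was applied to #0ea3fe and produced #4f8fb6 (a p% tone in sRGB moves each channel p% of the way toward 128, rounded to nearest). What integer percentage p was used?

#0ea3fe is rgb(14, 163, 254); #4f8fb6 is rgb(79, 143, 182).
On the B channel (widest range): 182 ≈ 254 + (p/100)(128 − 254), so p ≈ 100×(182 − 254)/(128 − 254) = -7200/-126 = 57.14.
p = 57 reproduces all three channels after rounding.

57%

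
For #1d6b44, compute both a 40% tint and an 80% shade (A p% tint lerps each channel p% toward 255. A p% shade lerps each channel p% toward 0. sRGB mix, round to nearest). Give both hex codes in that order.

#1d6b44 is rgb(29, 107, 68).
40% tint:
  R: 29 + 0.4×(255−29) = 29 + 90.4 = 119.4 → 119
  G: 107 + 59.2 = 166.2 → 166
  B: 68 + 0.4×(255−68) = 68 + 74.8 = 142.8 → 143
  → #77a68f
80% shade:
  R: 29 − 23.2 = 5.8 → 6
  G: 107 + 0.8×(0−107) = 107 − 85.6 = 21.4 → 21
  B: 68 + 0.8×(0−68) = 68 − 54.4 = 13.6 → 14
  → #06150e

#77a68f, #06150e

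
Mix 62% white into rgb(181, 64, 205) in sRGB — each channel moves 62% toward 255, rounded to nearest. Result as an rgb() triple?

rgb(227, 182, 236)

Per channel, c → c + 0.62(255 − c):
  R: 181 + 45.88 = 226.88 → 227
  G: 64 + 0.62×(255−64) = 64 + 118.42 = 182.42 → 182
  B: 205 + 0.62×(255−205) = 205 + 31 = 236 → 236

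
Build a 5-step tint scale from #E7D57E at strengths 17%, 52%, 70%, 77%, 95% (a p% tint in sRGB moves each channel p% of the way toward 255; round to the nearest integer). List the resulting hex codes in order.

#EBDC94, #F3EBC1, #F8F2D8, #F9F5E1, #FEFDF9

#E7D57E is rgb(231, 213, 126).
17%: (231 + 4.08 = 235.08→235, 213 + 7.14 = 220.14→220, 126 + 21.93 = 147.93→148) → #EBDC94
52%: (231 + 12.48 = 243.48→243, 213 + 21.84 = 234.84→235, 126 + 67.08 = 193.08→193) → #F3EBC1
70%: (231 + 16.8 = 247.8→248, 213 + 29.4 = 242.4→242, 126 + 90.3 = 216.3→216) → #F8F2D8
77%: (231 + 18.48 = 249.48→249, 213 + 32.34 = 245.34→245, 126 + 99.33 = 225.33→225) → #F9F5E1
95%: (231 + 22.8 = 253.8→254, 213 + 39.9 = 252.9→253, 126 + 122.55 = 248.55→249) → #FEFDF9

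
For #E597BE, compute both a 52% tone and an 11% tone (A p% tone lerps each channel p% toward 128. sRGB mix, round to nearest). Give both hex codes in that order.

#E597BE is rgb(229, 151, 190).
52% tone:
  R: 229 − 52.52 = 176.48 → 176
  G: 151 + 0.52×(128−151) = 151 − 11.96 = 139.04 → 139
  B: 190 + 0.52×(128−190) = 190 − 32.24 = 157.76 → 158
  → #B08B9E
11% tone:
  R: 229 + 0.11×(128−229) = 229 − 11.11 = 217.89 → 218
  G: 151 − 2.53 = 148.47 → 148
  B: 190 + 0.11×(128−190) = 190 − 6.82 = 183.18 → 183
  → #DA94B7

#B08B9E, #DA94B7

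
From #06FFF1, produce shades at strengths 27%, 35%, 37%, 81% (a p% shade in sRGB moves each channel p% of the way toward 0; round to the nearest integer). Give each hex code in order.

#06FFF1 is rgb(6, 255, 241).
27%: (6 − 1.62 = 4.38→4, 255 − 68.85 = 186.15→186, 241 − 65.07 = 175.93→176) → #04BAB0
35%: (6 − 2.1 = 3.9→4, 255 − 89.25 = 165.75→166, 241 − 84.35 = 156.65→157) → #04A69D
37%: (6 − 2.22 = 3.78→4, 255 − 94.35 = 160.65→161, 241 − 89.17 = 151.83→152) → #04A198
81%: (6 − 4.86 = 1.14→1, 255 − 206.55 = 48.45→48, 241 − 195.21 = 45.79→46) → #01302E

#04BAB0, #04A69D, #04A198, #01302E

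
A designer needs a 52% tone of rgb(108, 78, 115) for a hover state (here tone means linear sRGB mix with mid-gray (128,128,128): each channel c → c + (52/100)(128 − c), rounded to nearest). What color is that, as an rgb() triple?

Lerp each channel 52% toward 128:
  R: 108 + 0.52×(128−108) = 108 + 10.4 = 118.4 → 118
  G: 78 + 0.52×(128−78) = 78 + 26 = 104 → 104
  B: 115 + 0.52×(128−115) = 115 + 6.76 = 121.76 → 122

rgb(118, 104, 122)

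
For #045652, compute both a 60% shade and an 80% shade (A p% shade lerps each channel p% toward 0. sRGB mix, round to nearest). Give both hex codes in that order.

#045652 is rgb(4, 86, 82).
60% shade:
  R: 4 − 2.4 = 1.6 → 2
  G: 86 + 0.6×(0−86) = 86 − 51.6 = 34.4 → 34
  B: 82 + 0.6×(0−82) = 82 − 49.2 = 32.8 → 33
  → #022221
80% shade:
  R: 4 + 0.8×(0−4) = 4 − 3.2 = 0.8 → 1
  G: 86 − 68.8 = 17.2 → 17
  B: 82 + 0.8×(0−82) = 82 − 65.6 = 16.4 → 16
  → #011110

#022221, #011110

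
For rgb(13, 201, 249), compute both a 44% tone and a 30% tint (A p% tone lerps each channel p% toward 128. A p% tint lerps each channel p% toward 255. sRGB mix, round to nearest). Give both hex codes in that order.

44% tone:
  R: 13 + 50.6 = 63.6 → 64
  G: 201 + 0.44×(128−201) = 201 − 32.12 = 168.88 → 169
  B: 249 + 0.44×(128−249) = 249 − 53.24 = 195.76 → 196
  → #40A9C4
30% tint:
  R: 13 + 0.3×(255−13) = 13 + 72.6 = 85.6 → 86
  G: 201 + 0.3×(255−201) = 201 + 16.2 = 217.2 → 217
  B: 249 + 0.3×(255−249) = 249 + 1.8 = 250.8 → 251
  → #56D9FB

#40A9C4, #56D9FB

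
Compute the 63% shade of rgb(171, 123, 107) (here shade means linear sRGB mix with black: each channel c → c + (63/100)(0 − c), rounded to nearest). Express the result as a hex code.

Lerp each channel 63% toward 0:
  R: 171 − 107.73 = 63.27 → 63
  G: 123 + 0.63×(0−123) = 123 − 77.49 = 45.51 → 46
  B: 107 + 0.63×(0−107) = 107 − 67.41 = 39.59 → 40
rgb(63, 46, 40) = #3F2E28.

#3F2E28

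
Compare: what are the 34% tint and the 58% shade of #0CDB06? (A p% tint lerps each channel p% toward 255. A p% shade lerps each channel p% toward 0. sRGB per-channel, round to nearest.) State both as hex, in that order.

#5FE75B, #055C03

#0CDB06 is rgb(12, 219, 6).
34% tint:
  R: 12 + 0.34×(255−12) = 12 + 82.62 = 94.62 → 95
  G: 219 + 12.24 = 231.24 → 231
  B: 6 + 0.34×(255−6) = 6 + 84.66 = 90.66 → 91
  → #5FE75B
58% shade:
  R: 12 − 6.96 = 5.04 → 5
  G: 219 + 0.58×(0−219) = 219 − 127.02 = 91.98 → 92
  B: 6 − 3.48 = 2.52 → 3
  → #055C03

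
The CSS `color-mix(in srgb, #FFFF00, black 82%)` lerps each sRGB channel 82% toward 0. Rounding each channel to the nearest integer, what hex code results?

#2E2E00

#FFFF00 is rgb(255, 255, 0).
An 82% shade moves each channel 82% toward 0:
  R: 255 + 0.82×(0−255) = 255 − 209.1 = 45.9 → 46
  G: 255 − 209.1 = 45.9 → 46
  B: 0 + 0 = 0 → 0
rgb(46, 46, 0) = #2E2E00.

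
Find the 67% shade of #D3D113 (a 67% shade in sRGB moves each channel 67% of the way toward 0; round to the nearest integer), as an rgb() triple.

rgb(70, 69, 6)

#D3D113 is rgb(211, 209, 19).
A 67% shade moves each channel 67% toward 0:
  R: 211 + 0.67×(0−211) = 211 − 141.37 = 69.63 → 70
  G: 209 + 0.67×(0−209) = 209 − 140.03 = 68.97 → 69
  B: 19 − 12.73 = 6.27 → 6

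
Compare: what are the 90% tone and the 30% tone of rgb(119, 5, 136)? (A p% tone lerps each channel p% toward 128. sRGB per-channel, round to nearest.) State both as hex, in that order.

#7F7481, #7A2A86

90% tone:
  R: 119 + 8.1 = 127.1 → 127
  G: 5 + 110.7 = 115.7 → 116
  B: 136 − 7.2 = 128.8 → 129
  → #7F7481
30% tone:
  R: 119 + 0.3×(128−119) = 119 + 2.7 = 121.7 → 122
  G: 5 + 0.3×(128−5) = 5 + 36.9 = 41.9 → 42
  B: 136 − 2.4 = 133.6 → 134
  → #7A2A86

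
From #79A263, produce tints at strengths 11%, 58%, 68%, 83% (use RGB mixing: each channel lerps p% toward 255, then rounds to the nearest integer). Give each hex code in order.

#88AC74, #C7D8BD, #D4E1CD, #E8EFE4

#79A263 is rgb(121, 162, 99).
11%: (121 + 14.74 = 135.74→136, 162 + 10.23 = 172.23→172, 99 + 17.16 = 116.16→116) → #88AC74
58%: (121 + 77.72 = 198.72→199, 162 + 53.94 = 215.94→216, 99 + 90.48 = 189.48→189) → #C7D8BD
68%: (121 + 91.12 = 212.12→212, 162 + 63.24 = 225.24→225, 99 + 106.08 = 205.08→205) → #D4E1CD
83%: (121 + 111.22 = 232.22→232, 162 + 77.19 = 239.19→239, 99 + 129.48 = 228.48→228) → #E8EFE4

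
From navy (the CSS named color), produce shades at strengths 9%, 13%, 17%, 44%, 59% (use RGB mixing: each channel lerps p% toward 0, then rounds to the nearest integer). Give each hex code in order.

#000074, #00006F, #00006A, #000048, #000034

CSS navy is rgb(0, 0, 128).
9%: (0→0, 0→0, 128 − 11.52 = 116.48→116) → #000074
13%: (0→0, 0→0, 128 − 16.64 = 111.36→111) → #00006F
17%: (0→0, 0→0, 128 − 21.76 = 106.24→106) → #00006A
44%: (0→0, 0→0, 128 − 56.32 = 71.68→72) → #000048
59%: (0→0, 0→0, 128 − 75.52 = 52.48→52) → #000034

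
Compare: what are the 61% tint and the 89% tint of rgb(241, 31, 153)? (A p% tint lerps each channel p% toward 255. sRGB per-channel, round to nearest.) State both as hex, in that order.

61% tint:
  R: 241 + 0.61×(255−241) = 241 + 8.54 = 249.54 → 250
  G: 31 + 136.64 = 167.64 → 168
  B: 153 + 0.61×(255−153) = 153 + 62.22 = 215.22 → 215
  → #FAA8D7
89% tint:
  R: 241 + 12.46 = 253.46 → 253
  G: 31 + 0.89×(255−31) = 31 + 199.36 = 230.36 → 230
  B: 153 + 0.89×(255−153) = 153 + 90.78 = 243.78 → 244
  → #FDE6F4

#FAA8D7, #FDE6F4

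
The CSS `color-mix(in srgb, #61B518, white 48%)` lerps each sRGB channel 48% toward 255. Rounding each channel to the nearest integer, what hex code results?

#ADD987

#61B518 is rgb(97, 181, 24).
Lerp each channel 48% toward 255:
  R: 97 + 0.48×(255−97) = 97 + 75.84 = 172.84 → 173
  G: 181 + 35.52 = 216.52 → 217
  B: 24 + 0.48×(255−24) = 24 + 110.88 = 134.88 → 135
rgb(173, 217, 135) = #ADD987.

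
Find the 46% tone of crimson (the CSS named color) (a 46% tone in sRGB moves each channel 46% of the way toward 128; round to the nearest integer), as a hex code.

CSS crimson is rgb(220, 20, 60).
Lerp each channel 46% toward 128:
  R: 220 + 0.46×(128−220) = 220 − 42.32 = 177.68 → 178
  G: 20 + 49.68 = 69.68 → 70
  B: 60 + 0.46×(128−60) = 60 + 31.28 = 91.28 → 91
rgb(178, 70, 91) = #B2465B.

#B2465B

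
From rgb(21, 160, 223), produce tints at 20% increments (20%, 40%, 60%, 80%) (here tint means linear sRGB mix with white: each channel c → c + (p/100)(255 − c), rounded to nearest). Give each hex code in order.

20%: (21 + 46.8 = 67.8→68, 160 + 19 = 179→179, 223 + 6.4 = 229.4→229) → #44b3e5
40%: (21 + 93.6 = 114.6→115, 160 + 38 = 198→198, 223 + 12.8 = 235.8→236) → #73c6ec
60%: (21 + 140.4 = 161.4→161, 160 + 57 = 217→217, 223 + 19.2 = 242.2→242) → #a1d9f2
80%: (21 + 187.2 = 208.2→208, 160 + 76 = 236→236, 223 + 25.6 = 248.6→249) → #d0ecf9

#44b3e5, #73c6ec, #a1d9f2, #d0ecf9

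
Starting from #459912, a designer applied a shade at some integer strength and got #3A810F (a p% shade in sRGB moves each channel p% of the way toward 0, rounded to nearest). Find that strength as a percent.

16%

#459912 is rgb(69, 153, 18); #3A810F is rgb(58, 129, 15).
On the G channel (widest range): 129 ≈ 153 + (p/100)(0 − 153), so p ≈ 100×(129 − 153)/(0 − 153) = -2400/-153 = 15.69.
p = 16 reproduces all three channels after rounding.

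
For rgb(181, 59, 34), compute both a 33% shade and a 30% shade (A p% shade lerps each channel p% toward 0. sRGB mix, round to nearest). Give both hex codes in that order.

33% shade:
  R: 181 + 0.33×(0−181) = 181 − 59.73 = 121.27 → 121
  G: 59 + 0.33×(0−59) = 59 − 19.47 = 39.53 → 40
  B: 34 + 0.33×(0−34) = 34 − 11.22 = 22.78 → 23
  → #792817
30% shade:
  R: 181 + 0.3×(0−181) = 181 − 54.3 = 126.7 → 127
  G: 59 + 0.3×(0−59) = 59 − 17.7 = 41.3 → 41
  B: 34 + 0.3×(0−34) = 34 − 10.2 = 23.8 → 24
  → #7f2918

#792817, #7f2918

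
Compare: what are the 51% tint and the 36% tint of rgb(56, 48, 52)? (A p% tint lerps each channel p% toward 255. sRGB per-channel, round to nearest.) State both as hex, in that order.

51% tint:
  R: 56 + 101.49 = 157.49 → 157
  G: 48 + 105.57 = 153.57 → 154
  B: 52 + 103.53 = 155.53 → 156
  → #9D9A9C
36% tint:
  R: 56 + 0.36×(255−56) = 56 + 71.64 = 127.64 → 128
  G: 48 + 0.36×(255−48) = 48 + 74.52 = 122.52 → 123
  B: 52 + 0.36×(255−52) = 52 + 73.08 = 125.08 → 125
  → #807B7D

#9D9A9C, #807B7D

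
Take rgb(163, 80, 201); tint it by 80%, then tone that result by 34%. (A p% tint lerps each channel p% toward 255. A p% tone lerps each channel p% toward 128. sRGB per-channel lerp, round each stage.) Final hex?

#c8bdcd

An 80% tint moves each channel 80% toward 255:
  R: 163 + 73.6 = 236.6 → 237
  G: 80 + 0.8×(255−80) = 80 + 140 = 220 → 220
  B: 201 + 0.8×(255−201) = 201 + 43.2 = 244.2 → 244
After the tint: rgb(237, 220, 244) = #eddcf4.
Lerp each channel 34% toward 128:
  R: 237 − 37.06 = 199.94 → 200
  G: 220 + 0.34×(128−220) = 220 − 31.28 = 188.72 → 189
  B: 244 − 39.44 = 204.56 → 205
rgb(200, 189, 205) = #c8bdcd.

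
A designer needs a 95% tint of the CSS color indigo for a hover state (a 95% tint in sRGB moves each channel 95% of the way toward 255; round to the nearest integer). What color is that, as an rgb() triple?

CSS indigo is rgb(75, 0, 130).
Per channel, c → c + 0.95(255 − c):
  R: 75 + 0.95×(255−75) = 75 + 171 = 246 → 246
  G: 0 + 0.95×(255−0) = 0 + 242.25 = 242.25 → 242
  B: 130 + 118.75 = 248.75 → 249

rgb(246, 242, 249)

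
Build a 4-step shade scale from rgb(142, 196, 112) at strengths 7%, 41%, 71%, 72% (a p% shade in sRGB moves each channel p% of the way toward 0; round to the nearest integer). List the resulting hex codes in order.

7%: (142 − 9.94 = 132.06→132, 196 − 13.72 = 182.28→182, 112 − 7.84 = 104.16→104) → #84B668
41%: (142 − 58.22 = 83.78→84, 196 − 80.36 = 115.64→116, 112 − 45.92 = 66.08→66) → #547442
71%: (142 − 100.82 = 41.18→41, 196 − 139.16 = 56.84→57, 112 − 79.52 = 32.48→32) → #293920
72%: (142 − 102.24 = 39.76→40, 196 − 141.12 = 54.88→55, 112 − 80.64 = 31.36→31) → #28371F

#84B668, #547442, #293920, #28371F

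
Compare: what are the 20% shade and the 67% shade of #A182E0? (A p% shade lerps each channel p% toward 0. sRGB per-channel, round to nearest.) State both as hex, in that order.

#A182E0 is rgb(161, 130, 224).
20% shade:
  R: 161 − 32.2 = 128.8 → 129
  G: 130 + 0.2×(0−130) = 130 − 26 = 104 → 104
  B: 224 − 44.8 = 179.2 → 179
  → #8168B3
67% shade:
  R: 161 − 107.87 = 53.13 → 53
  G: 130 − 87.1 = 42.9 → 43
  B: 224 − 150.08 = 73.92 → 74
  → #352B4A

#8168B3, #352B4A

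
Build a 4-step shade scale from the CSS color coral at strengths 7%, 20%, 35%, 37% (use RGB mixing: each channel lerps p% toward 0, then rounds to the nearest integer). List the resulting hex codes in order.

#ed764a, #cc6640, #a65334, #a15032

CSS coral is rgb(255, 127, 80).
7%: (255 − 17.85 = 237.15→237, 127 − 8.89 = 118.11→118, 80 − 5.6 = 74.4→74) → #ed764a
20%: (255 − 51 = 204→204, 127 − 25.4 = 101.6→102, 80 − 16 = 64→64) → #cc6640
35%: (255 − 89.25 = 165.75→166, 127 − 44.45 = 82.55→83, 80 − 28 = 52→52) → #a65334
37%: (255 − 94.35 = 160.65→161, 127 − 46.99 = 80.01→80, 80 − 29.6 = 50.4→50) → #a15032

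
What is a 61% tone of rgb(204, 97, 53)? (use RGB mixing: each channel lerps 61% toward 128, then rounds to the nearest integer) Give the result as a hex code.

Lerp each channel 61% toward 128:
  R: 204 + 0.61×(128−204) = 204 − 46.36 = 157.64 → 158
  G: 97 + 18.91 = 115.91 → 116
  B: 53 + 45.75 = 98.75 → 99
rgb(158, 116, 99) = #9E7463.

#9E7463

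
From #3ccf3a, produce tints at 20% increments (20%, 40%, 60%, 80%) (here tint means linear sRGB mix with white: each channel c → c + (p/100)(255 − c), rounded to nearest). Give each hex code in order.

#63d961, #8ae289, #b1ecb0, #d8f5d8

#3ccf3a is rgb(60, 207, 58).
20%: (60 + 39 = 99→99, 207 + 9.6 = 216.6→217, 58 + 39.4 = 97.4→97) → #63d961
40%: (60 + 78 = 138→138, 207 + 19.2 = 226.2→226, 58 + 78.8 = 136.8→137) → #8ae289
60%: (60 + 117 = 177→177, 207 + 28.8 = 235.8→236, 58 + 118.2 = 176.2→176) → #b1ecb0
80%: (60 + 156 = 216→216, 207 + 38.4 = 245.4→245, 58 + 157.6 = 215.6→216) → #d8f5d8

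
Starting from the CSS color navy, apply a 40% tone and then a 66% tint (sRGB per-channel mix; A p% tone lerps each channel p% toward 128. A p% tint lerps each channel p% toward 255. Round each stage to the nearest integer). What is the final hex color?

#BABAD4

CSS navy is rgb(0, 0, 128).
A 40% tone moves each channel 40% toward 128:
  R: 0 + 51.2 = 51.2 → 51
  G: 0 + 0.4×(128−0) = 0 + 51.2 = 51.2 → 51
  B: 128 + 0.4×(128−128) = 128 + 0 = 128 → 128
After the tone: rgb(51, 51, 128) = #333380.
A 66% tint moves each channel 66% toward 255:
  R: 51 + 0.66×(255−51) = 51 + 134.64 = 185.64 → 186
  G: 51 + 134.64 = 185.64 → 186
  B: 128 + 0.66×(255−128) = 128 + 83.82 = 211.82 → 212
rgb(186, 186, 212) = #BABAD4.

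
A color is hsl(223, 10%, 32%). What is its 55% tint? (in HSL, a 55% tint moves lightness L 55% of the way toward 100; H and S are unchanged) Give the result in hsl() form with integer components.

hsl(223, 10%, 69%)

L moves 55% from 32 toward 100: 32 + 37.4 = 69.4 → 69.
H and S are unchanged.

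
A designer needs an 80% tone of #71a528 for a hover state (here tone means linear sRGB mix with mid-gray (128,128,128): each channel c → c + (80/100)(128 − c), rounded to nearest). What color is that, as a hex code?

#71a528 is rgb(113, 165, 40).
Per channel, c → c + 0.8(128 − c):
  R: 113 + 12 = 125 → 125
  G: 165 − 29.6 = 135.4 → 135
  B: 40 + 0.8×(128−40) = 40 + 70.4 = 110.4 → 110
rgb(125, 135, 110) = #7d876e.

#7d876e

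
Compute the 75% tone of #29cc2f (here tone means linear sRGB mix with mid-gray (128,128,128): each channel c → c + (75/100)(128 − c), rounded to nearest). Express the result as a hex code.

#29cc2f is rgb(41, 204, 47).
Per channel, c → c + 0.75(128 − c):
  R: 41 + 0.75×(128−41) = 41 + 65.25 = 106.25 → 106
  G: 204 − 57 = 147 → 147
  B: 47 + 0.75×(128−47) = 47 + 60.75 = 107.75 → 108
rgb(106, 147, 108) = #6a936c.

#6a936c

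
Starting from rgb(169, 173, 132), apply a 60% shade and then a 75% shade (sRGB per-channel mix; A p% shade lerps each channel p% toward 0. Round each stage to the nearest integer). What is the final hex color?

Per channel, c → c + 0.6(0 − c):
  R: 169 − 101.4 = 67.6 → 68
  G: 173 − 103.8 = 69.2 → 69
  B: 132 − 79.2 = 52.8 → 53
After the shade: rgb(68, 69, 53) = #444535.
A 75% shade moves each channel 75% toward 0:
  R: 68 − 51 = 17 → 17
  G: 69 − 51.75 = 17.25 → 17
  B: 53 − 39.75 = 13.25 → 13
rgb(17, 17, 13) = #11110D.

#11110D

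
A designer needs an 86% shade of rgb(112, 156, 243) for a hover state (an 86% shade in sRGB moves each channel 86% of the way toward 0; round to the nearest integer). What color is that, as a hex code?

#101622

Per channel, c → c + 0.86(0 − c):
  R: 112 − 96.32 = 15.68 → 16
  G: 156 + 0.86×(0−156) = 156 − 134.16 = 21.84 → 22
  B: 243 − 208.98 = 34.02 → 34
rgb(16, 22, 34) = #101622.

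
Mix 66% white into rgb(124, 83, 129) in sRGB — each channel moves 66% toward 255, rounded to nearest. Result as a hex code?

#d2c5d4

A 66% tint moves each channel 66% toward 255:
  R: 124 + 0.66×(255−124) = 124 + 86.46 = 210.46 → 210
  G: 83 + 0.66×(255−83) = 83 + 113.52 = 196.52 → 197
  B: 129 + 83.16 = 212.16 → 212
rgb(210, 197, 212) = #d2c5d4.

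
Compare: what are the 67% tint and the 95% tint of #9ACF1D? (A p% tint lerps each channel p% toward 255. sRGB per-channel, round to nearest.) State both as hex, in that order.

#DEEFB4, #FAFDF4

#9ACF1D is rgb(154, 207, 29).
67% tint:
  R: 154 + 67.67 = 221.67 → 222
  G: 207 + 32.16 = 239.16 → 239
  B: 29 + 151.42 = 180.42 → 180
  → #DEEFB4
95% tint:
  R: 154 + 0.95×(255−154) = 154 + 95.95 = 249.95 → 250
  G: 207 + 45.6 = 252.6 → 253
  B: 29 + 0.95×(255−29) = 29 + 214.7 = 243.7 → 244
  → #FAFDF4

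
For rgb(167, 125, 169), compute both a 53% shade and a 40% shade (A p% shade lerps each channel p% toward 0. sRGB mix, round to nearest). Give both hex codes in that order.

53% shade:
  R: 167 + 0.53×(0−167) = 167 − 88.51 = 78.49 → 78
  G: 125 + 0.53×(0−125) = 125 − 66.25 = 58.75 → 59
  B: 169 − 89.57 = 79.43 → 79
  → #4E3B4F
40% shade:
  R: 167 − 66.8 = 100.2 → 100
  G: 125 + 0.4×(0−125) = 125 − 50 = 75 → 75
  B: 169 + 0.4×(0−169) = 169 − 67.6 = 101.4 → 101
  → #644B65

#4E3B4F, #644B65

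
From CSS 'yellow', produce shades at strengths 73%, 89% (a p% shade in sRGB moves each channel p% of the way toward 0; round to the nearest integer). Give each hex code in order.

CSS yellow is rgb(255, 255, 0).
73%: (255 − 186.15 = 68.85→69, 255 − 186.15 = 68.85→69, 0→0) → #454500
89%: (255 − 226.95 = 28.05→28, 255 − 226.95 = 28.05→28, 0→0) → #1C1C00

#454500, #1C1C00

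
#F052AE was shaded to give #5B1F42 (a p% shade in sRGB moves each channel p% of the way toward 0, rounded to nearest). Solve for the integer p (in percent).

#F052AE is rgb(240, 82, 174); #5B1F42 is rgb(91, 31, 66).
On the R channel (widest range): 91 ≈ 240 + (p/100)(0 − 240), so p ≈ 100×(91 − 240)/(0 − 240) = -14900/-240 = 62.08.
p = 62 reproduces all three channels after rounding.

62%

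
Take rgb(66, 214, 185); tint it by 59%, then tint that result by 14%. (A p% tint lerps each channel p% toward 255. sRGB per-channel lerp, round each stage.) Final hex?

Lerp each channel 59% toward 255:
  R: 66 + 111.51 = 177.51 → 178
  G: 214 + 0.59×(255−214) = 214 + 24.19 = 238.19 → 238
  B: 185 + 41.3 = 226.3 → 226
After the tint: rgb(178, 238, 226) = #b2eee2.
Lerp each channel 14% toward 255:
  R: 178 + 10.78 = 188.78 → 189
  G: 238 + 2.38 = 240.38 → 240
  B: 226 + 0.14×(255−226) = 226 + 4.06 = 230.06 → 230
rgb(189, 240, 230) = #bdf0e6.

#bdf0e6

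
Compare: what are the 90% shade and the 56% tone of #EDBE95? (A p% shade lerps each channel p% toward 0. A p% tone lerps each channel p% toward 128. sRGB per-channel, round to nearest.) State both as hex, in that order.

#EDBE95 is rgb(237, 190, 149).
90% shade:
  R: 237 − 213.3 = 23.7 → 24
  G: 190 − 171 = 19 → 19
  B: 149 − 134.1 = 14.9 → 15
  → #18130F
56% tone:
  R: 237 + 0.56×(128−237) = 237 − 61.04 = 175.96 → 176
  G: 190 + 0.56×(128−190) = 190 − 34.72 = 155.28 → 155
  B: 149 + 0.56×(128−149) = 149 − 11.76 = 137.24 → 137
  → #B09B89

#18130F, #B09B89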